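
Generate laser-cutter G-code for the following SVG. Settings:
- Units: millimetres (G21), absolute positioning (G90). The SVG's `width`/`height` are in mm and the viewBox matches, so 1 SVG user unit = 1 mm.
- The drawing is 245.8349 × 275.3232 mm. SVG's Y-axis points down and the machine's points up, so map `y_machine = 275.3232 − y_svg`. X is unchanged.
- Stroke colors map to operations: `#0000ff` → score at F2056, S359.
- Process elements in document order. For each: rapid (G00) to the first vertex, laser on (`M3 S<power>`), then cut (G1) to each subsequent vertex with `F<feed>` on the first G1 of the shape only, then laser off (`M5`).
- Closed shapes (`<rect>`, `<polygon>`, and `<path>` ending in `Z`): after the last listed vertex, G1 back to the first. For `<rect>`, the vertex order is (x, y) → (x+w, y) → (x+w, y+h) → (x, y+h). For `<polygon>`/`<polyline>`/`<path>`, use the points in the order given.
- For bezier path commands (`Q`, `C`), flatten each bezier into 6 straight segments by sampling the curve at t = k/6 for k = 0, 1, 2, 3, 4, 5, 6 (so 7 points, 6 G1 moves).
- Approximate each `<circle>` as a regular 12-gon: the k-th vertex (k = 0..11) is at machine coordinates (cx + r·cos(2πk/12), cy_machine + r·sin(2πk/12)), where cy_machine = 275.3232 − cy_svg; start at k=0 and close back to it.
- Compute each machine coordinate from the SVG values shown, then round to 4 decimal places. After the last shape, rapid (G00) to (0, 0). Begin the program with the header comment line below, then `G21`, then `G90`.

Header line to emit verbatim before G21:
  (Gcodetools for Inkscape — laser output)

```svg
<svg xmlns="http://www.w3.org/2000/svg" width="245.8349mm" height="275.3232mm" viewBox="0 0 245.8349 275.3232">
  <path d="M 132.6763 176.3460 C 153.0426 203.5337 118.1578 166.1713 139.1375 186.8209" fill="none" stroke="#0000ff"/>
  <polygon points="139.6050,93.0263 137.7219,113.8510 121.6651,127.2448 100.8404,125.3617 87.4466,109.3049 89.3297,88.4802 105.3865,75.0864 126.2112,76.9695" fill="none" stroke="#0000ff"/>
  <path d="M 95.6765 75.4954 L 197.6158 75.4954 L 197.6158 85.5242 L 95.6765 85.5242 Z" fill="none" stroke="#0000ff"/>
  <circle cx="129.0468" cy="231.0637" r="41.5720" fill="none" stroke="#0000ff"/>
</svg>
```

(Gcodetools for Inkscape — laser output)
G21
G90
G00 X132.6763 Y98.9772
M3 S359
G1 X138.7696 Y90.1951 F2056
G1 X138.7410 Y88.7669
G1 X135.6769 Y91.2880
G1 X132.6639 Y94.3539
G1 X132.7886 Y94.5602
G1 X139.1375 Y88.5023
M5
G00 X139.6050 Y182.2969
M3 S359
G1 X137.7219 Y161.4722 F2056
G1 X121.6651 Y148.0784
G1 X100.8404 Y149.9615
G1 X87.4466 Y166.0183
G1 X89.3297 Y186.8430
G1 X105.3865 Y200.2368
G1 X126.2112 Y198.3537
G1 X139.6050 Y182.2969
M5
G00 X95.6765 Y199.8278
M3 S359
G1 X197.6158 Y199.8278 F2056
G1 X197.6158 Y189.7990
G1 X95.6765 Y189.7990
G1 X95.6765 Y199.8278
M5
G00 X170.6188 Y44.2595
M3 S359
G1 X165.0492 Y65.0455 F2056
G1 X149.8328 Y80.2619
G1 X129.0468 Y85.8315
G1 X108.2608 Y80.2619
G1 X93.0444 Y65.0455
G1 X87.4748 Y44.2595
G1 X93.0444 Y23.4735
G1 X108.2608 Y8.2571
G1 X129.0468 Y2.6875
G1 X149.8328 Y8.2571
G1 X165.0492 Y23.4735
G1 X170.6188 Y44.2595
M5
G00 X0.0000 Y0.0000

1 u = 1 mm; y_m = 275.3232 − y.

[1] `<path>` cubic bezier, #0000ff→score S359 F2056: (132.6763,98.9772) → (138.7696,90.1951) → (138.7410,88.7669) → (135.6769,91.2880) → (132.6639,94.3539) → (132.7886,94.5602) → (139.1375,88.5023)

[2] `<polygon>` regular polygon, #0000ff→score S359 F2056: (139.6050,182.2969) → (137.7219,161.4722) → (121.6651,148.0784) → (100.8404,149.9615) → (87.4466,166.0183) → (89.3297,186.8430) → (105.3865,200.2368) → (126.2112,198.3537) → (139.6050,182.2969) (closed)

[3] `<path>` rectangle, #0000ff→score S359 F2056: (95.6765,199.8278) → (197.6158,199.8278) → (197.6158,189.7990) → (95.6765,189.7990) → (95.6765,199.8278) (closed)

[4] `<circle>` circle, #0000ff→score S359 F2056: (170.6188,44.2595) → (165.0492,65.0455) → (149.8328,80.2619) → (129.0468,85.8315) → (108.2608,80.2619) → (93.0444,65.0455) → (87.4748,44.2595) → (93.0444,23.4735) → (108.2608,8.2571) → (129.0468,2.6875) → (149.8328,8.2571) → (165.0492,23.4735) → (170.6188,44.2595) (closed)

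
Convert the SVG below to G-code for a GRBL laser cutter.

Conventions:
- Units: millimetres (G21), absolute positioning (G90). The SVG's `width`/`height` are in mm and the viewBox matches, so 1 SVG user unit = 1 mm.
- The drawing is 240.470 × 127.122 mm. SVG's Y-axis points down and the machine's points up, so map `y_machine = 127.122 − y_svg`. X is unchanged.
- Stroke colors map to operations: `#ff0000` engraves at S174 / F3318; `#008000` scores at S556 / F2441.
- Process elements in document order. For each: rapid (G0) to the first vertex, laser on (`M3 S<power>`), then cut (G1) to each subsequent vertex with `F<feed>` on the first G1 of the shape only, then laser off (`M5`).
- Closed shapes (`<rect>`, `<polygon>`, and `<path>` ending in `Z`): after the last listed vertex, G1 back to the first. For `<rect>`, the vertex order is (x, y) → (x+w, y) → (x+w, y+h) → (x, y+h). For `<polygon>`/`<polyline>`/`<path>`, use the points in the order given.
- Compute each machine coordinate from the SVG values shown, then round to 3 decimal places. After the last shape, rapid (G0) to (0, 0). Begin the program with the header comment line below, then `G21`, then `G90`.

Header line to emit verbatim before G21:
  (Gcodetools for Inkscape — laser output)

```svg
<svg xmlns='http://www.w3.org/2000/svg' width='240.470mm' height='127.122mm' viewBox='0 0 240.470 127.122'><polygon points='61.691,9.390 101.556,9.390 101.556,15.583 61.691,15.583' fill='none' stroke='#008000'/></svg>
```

(Gcodetools for Inkscape — laser output)
G21
G90
G0 X61.691 Y117.732
M3 S556
G1 X101.556 Y117.732 F2441
G1 X101.556 Y111.539
G1 X61.691 Y111.539
G1 X61.691 Y117.732
M5
G0 X0.000 Y0.000

viewBox `0 0 240.470 127.122` with mm width/height → 1 unit = 1 mm. Flip: y_m = 127.122 − y_svg.

**Shape 1** — `<polygon>` rectangle, stroke `#008000` → score (S556, F2441). Machine vertices: (61.691,117.732) → (101.556,117.732) → (101.556,111.539) → (61.691,111.539) → (61.691,117.732). Closed: final G1 returns to the first vertex.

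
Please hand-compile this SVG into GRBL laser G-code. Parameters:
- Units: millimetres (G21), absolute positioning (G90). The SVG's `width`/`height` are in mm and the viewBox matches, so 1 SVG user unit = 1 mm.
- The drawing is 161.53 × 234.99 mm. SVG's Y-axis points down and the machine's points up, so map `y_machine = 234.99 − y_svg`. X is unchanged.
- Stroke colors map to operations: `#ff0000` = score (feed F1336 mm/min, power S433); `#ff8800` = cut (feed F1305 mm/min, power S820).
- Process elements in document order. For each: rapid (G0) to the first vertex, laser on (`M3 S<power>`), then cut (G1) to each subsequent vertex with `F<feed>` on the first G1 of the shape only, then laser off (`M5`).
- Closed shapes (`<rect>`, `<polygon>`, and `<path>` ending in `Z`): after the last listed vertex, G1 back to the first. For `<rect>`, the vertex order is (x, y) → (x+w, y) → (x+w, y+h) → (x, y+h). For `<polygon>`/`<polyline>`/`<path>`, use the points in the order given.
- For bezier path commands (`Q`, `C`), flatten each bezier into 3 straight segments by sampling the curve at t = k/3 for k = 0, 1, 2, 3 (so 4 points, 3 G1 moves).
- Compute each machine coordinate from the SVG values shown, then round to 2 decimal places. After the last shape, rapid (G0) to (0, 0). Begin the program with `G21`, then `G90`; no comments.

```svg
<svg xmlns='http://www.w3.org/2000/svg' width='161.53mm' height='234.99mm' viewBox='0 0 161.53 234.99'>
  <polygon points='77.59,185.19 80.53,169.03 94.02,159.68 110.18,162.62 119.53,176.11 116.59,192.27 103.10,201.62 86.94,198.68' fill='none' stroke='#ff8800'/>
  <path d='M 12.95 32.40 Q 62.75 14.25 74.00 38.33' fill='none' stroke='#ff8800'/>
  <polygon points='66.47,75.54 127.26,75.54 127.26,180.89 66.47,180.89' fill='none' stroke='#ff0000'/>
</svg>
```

G21
G90
G0 X77.59 Y49.80
M3 S820
G1 X80.53 Y65.96 F1305
G1 X94.02 Y75.31
G1 X110.18 Y72.37
G1 X119.53 Y58.88
G1 X116.59 Y42.72
G1 X103.10 Y33.37
G1 X86.94 Y36.31
G1 X77.59 Y49.80
M5
G0 X12.95 Y202.59
M3 S820
G1 X41.87 Y210.00 F1305
G1 X62.22 Y208.02
G1 X74.00 Y196.66
M5
G0 X66.47 Y159.45
M3 S433
G1 X127.26 Y159.45 F1336
G1 X127.26 Y54.10
G1 X66.47 Y54.10
G1 X66.47 Y159.45
M5
G0 X0.00 Y0.00

viewBox `0 0 161.53 234.99` with mm width/height → 1 unit = 1 mm. Flip: y_m = 234.99 − y_svg.

**Shape 1** — `<polygon>` regular polygon, stroke `#ff8800` → cut (S820, F1305). Machine vertices: (77.59,49.80) → (80.53,65.96) → (94.02,75.31) → (110.18,72.37) → (119.53,58.88) → (116.59,42.72) → (103.10,33.37) → (86.94,36.31) → (77.59,49.80). Closed: final G1 returns to the first vertex.

**Shape 2** — `<path>` quadratic bezier, stroke `#ff8800` → cut (S820, F1305). Control points (SVG): P0=(12.95,32.40), P1=(62.75,14.25), P2=(74.00,38.33); sampled at t=k/3. Machine vertices: (12.95,202.59) → (41.87,210.00) → (62.22,208.02) → (74.00,196.66). Open path.

**Shape 3** — `<polygon>` rectangle, stroke `#ff0000` → score (S433, F1336). Machine vertices: (66.47,159.45) → (127.26,159.45) → (127.26,54.10) → (66.47,54.10) → (66.47,159.45). Closed: final G1 returns to the first vertex.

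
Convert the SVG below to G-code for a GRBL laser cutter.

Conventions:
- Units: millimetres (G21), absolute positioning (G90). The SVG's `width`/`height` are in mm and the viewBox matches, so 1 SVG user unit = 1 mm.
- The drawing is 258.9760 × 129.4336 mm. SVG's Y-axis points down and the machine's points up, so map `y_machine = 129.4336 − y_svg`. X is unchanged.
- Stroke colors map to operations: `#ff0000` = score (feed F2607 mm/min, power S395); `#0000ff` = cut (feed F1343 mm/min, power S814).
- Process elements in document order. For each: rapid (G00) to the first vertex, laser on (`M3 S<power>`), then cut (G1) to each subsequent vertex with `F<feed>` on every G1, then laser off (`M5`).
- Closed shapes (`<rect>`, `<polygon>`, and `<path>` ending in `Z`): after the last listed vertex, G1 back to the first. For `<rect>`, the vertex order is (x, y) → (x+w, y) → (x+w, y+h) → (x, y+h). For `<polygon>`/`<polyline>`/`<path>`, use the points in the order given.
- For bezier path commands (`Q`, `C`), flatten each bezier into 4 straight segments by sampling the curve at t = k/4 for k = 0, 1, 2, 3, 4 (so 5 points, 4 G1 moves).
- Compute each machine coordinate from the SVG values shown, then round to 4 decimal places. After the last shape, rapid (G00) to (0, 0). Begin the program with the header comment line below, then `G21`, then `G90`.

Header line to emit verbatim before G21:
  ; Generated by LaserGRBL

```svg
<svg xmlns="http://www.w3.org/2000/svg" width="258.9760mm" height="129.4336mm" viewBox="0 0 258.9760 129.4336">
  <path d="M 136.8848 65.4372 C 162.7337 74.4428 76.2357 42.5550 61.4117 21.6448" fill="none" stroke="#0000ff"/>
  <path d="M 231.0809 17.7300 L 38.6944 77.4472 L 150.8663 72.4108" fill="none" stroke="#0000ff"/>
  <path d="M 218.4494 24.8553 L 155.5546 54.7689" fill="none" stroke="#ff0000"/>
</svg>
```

viewBox `0 0 258.9760 129.4336` with mm width/height → 1 unit = 1 mm. Flip: y_m = 129.4336 − y_svg.

**Shape 1** — `<path>` cubic bezier, stroke `#0000ff` → cut (S814, F1343). Control points (SVG): P0=(136.8848,65.4372), P1=(162.7337,74.4428), P2=(76.2357,42.5550), P3=(61.4117,21.6448); sampled at t=k/4. Machine vertices: (136.8848,63.9964) → (138.0818,64.0992) → (114.4006,74.6742) → (83.0932,90.8583) → (61.4117,107.7888). Open path.

**Shape 2** — `<path>` open polyline, stroke `#0000ff` → cut (S814, F1343). Machine vertices: (231.0809,111.7036) → (38.6944,51.9864) → (150.8663,57.0228). Open path.

**Shape 3** — `<path>` line segment, stroke `#ff0000` → score (S395, F2607). Machine vertices: (218.4494,104.5783) → (155.5546,74.6647). Open path.

; Generated by LaserGRBL
G21
G90
G00 X136.8848 Y63.9964
M3 S814
G1 X138.0818 Y64.0992 F1343
G1 X114.4006 Y74.6742 F1343
G1 X83.0932 Y90.8583 F1343
G1 X61.4117 Y107.7888 F1343
M5
G00 X231.0809 Y111.7036
M3 S814
G1 X38.6944 Y51.9864 F1343
G1 X150.8663 Y57.0228 F1343
M5
G00 X218.4494 Y104.5783
M3 S395
G1 X155.5546 Y74.6647 F2607
M5
G00 X0.0000 Y0.0000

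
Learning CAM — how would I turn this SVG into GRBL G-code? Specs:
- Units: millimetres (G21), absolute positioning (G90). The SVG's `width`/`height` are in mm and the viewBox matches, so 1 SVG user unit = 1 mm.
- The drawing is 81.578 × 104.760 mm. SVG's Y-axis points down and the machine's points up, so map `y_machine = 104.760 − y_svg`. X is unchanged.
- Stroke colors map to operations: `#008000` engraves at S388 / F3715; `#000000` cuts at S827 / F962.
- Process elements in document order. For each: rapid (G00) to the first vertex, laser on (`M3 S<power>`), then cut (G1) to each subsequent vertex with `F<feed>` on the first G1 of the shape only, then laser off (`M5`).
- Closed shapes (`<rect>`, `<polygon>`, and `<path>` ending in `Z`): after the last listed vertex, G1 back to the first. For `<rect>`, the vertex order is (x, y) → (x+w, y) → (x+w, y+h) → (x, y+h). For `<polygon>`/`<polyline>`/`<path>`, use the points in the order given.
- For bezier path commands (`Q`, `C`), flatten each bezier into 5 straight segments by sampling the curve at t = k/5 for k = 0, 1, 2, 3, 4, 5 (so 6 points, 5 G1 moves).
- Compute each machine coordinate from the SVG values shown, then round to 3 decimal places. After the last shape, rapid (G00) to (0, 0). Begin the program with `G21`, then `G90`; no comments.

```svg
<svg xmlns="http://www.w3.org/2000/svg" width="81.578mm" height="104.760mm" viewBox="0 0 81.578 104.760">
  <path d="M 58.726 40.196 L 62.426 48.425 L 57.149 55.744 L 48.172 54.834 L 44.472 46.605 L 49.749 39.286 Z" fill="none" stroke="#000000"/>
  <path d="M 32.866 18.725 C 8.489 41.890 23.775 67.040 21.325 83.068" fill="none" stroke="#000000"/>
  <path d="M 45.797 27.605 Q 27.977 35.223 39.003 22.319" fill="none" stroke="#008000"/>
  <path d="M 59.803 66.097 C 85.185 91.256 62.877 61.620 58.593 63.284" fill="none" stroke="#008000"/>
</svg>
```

G21
G90
G00 X58.726 Y64.564
M3 S827
G1 X62.426 Y56.335 F962
G1 X57.149 Y49.016
G1 X48.172 Y49.926
G1 X44.472 Y58.155
G1 X49.749 Y65.474
G1 X58.726 Y64.564
M5
G00 X32.866 Y86.035
M3 S827
G1 X22.540 Y71.987 F962
G1 X18.978 Y57.995
G1 X19.425 Y44.593
G1 X21.126 Y32.315
G1 X21.325 Y21.692
M5
G00 X45.797 Y77.155
M3 S388
G1 X39.823 Y74.929 F3715
G1 X36.156 Y74.344
G1 X34.798 Y75.401
G1 X35.746 Y78.100
G1 X39.003 Y82.441
M5
G00 X59.803 Y38.663
M3 S388
G1 X69.835 Y29.454 F3715
G1 X71.576 Y29.264
G1 X68.180 Y33.959
G1 X62.801 Y39.407
G1 X58.593 Y41.476
M5
G00 X0.000 Y0.000

Since the viewBox matches the mm dimensions, user units are millimetres directly. The only transform is the Y-flip y_m = 104.760 − y_svg.

Shape 1 is a regular polygon drawn with `<path>`. Its stroke #000000 means cut at S827, F962. After flipping Y the toolpath is (58.726,64.564) → (62.426,56.335) → (57.149,49.016) → (48.172,49.926) → (44.472,58.155) → (49.749,65.474) → (58.726,64.564), returning to the start.

Shape 2 is a cubic bezier drawn with `<path>`. Its stroke #000000 means cut at S827, F962. After flipping Y the toolpath is (32.866,86.035) → (22.540,71.987) → (18.978,57.995) → (19.425,44.593) → (21.126,32.315) → (21.325,21.692).

Shape 3 is a quadratic bezier drawn with `<path>`. Its stroke #008000 means engrave at S388, F3715. After flipping Y the toolpath is (45.797,77.155) → (39.823,74.929) → (36.156,74.344) → (34.798,75.401) → (35.746,78.100) → (39.003,82.441).

Shape 4 is a cubic bezier drawn with `<path>`. Its stroke #008000 means engrave at S388, F3715. After flipping Y the toolpath is (59.803,38.663) → (69.835,29.454) → (71.576,29.264) → (68.180,33.959) → (62.801,39.407) → (58.593,41.476).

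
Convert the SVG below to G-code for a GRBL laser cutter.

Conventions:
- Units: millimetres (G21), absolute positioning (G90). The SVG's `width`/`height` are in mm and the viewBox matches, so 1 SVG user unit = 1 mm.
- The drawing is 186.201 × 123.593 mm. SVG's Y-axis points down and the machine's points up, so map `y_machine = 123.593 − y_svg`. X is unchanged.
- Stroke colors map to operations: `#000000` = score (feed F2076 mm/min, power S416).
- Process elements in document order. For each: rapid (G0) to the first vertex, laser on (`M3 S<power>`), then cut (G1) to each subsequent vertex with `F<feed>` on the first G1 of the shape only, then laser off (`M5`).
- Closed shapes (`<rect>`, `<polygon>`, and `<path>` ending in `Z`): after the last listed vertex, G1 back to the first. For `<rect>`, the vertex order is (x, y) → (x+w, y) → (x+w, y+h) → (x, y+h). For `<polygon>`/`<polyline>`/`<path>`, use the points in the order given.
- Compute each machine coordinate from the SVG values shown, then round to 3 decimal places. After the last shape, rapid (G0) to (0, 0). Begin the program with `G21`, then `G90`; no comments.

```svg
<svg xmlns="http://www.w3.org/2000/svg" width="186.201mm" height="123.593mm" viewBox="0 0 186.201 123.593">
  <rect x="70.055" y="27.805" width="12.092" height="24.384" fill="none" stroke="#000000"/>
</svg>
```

G21
G90
G0 X70.055 Y95.788
M3 S416
G1 X82.147 Y95.788 F2076
G1 X82.147 Y71.404
G1 X70.055 Y71.404
G1 X70.055 Y95.788
M5
G0 X0.000 Y0.000

1 u = 1 mm; y_m = 123.593 − y.

[1] `<rect>` rectangle, #000000→score S416 F2076: (70.055,95.788) → (82.147,95.788) → (82.147,71.404) → (70.055,71.404) → (70.055,95.788) (closed)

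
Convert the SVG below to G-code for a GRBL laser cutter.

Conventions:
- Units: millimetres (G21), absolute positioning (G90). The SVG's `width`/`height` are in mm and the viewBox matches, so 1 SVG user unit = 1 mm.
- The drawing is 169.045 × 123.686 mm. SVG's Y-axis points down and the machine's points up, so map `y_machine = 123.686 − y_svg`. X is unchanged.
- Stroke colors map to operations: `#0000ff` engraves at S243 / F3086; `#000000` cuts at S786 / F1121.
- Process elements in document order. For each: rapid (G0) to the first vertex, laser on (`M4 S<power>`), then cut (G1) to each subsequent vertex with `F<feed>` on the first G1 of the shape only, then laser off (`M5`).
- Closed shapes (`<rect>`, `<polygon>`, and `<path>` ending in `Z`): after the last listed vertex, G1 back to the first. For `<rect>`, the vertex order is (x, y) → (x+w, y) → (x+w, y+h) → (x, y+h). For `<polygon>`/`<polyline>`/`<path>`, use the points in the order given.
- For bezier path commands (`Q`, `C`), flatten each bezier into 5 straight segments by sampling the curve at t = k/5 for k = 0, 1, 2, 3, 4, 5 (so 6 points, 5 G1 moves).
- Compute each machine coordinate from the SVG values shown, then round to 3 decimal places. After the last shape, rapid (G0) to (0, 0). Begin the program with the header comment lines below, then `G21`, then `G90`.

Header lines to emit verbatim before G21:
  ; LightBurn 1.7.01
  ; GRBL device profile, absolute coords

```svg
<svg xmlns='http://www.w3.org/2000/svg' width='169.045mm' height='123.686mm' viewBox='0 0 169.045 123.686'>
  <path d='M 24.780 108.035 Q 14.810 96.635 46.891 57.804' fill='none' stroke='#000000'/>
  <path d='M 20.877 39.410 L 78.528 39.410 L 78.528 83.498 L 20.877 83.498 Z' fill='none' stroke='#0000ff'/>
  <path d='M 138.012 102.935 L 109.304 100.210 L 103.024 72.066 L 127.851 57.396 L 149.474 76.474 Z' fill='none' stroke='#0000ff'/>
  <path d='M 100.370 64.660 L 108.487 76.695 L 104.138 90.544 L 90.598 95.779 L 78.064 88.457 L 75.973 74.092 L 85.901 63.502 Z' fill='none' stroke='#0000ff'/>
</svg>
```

1 u = 1 mm; y_m = 123.686 − y.

[1] `<path>` quadratic bezier, #000000→cut S786 F1121: (24.780,15.651) → (22.474,21.308) → (23.532,29.160) → (27.954,39.206) → (35.741,51.447) → (46.891,65.882)

[2] `<path>` rectangle, #0000ff→engrave S243 F3086: (20.877,84.276) → (78.528,84.276) → (78.528,40.188) → (20.877,40.188) → (20.877,84.276) (closed)

[3] `<path>` regular polygon, #0000ff→engrave S243 F3086: (138.012,20.751) → (109.304,23.476) → (103.024,51.620) → (127.851,66.290) → (149.474,47.212) → (138.012,20.751) (closed)

[4] `<path>` regular polygon, #0000ff→engrave S243 F3086: (100.370,59.026) → (108.487,46.991) → (104.138,33.142) → (90.598,27.907) → (78.064,35.229) → (75.973,49.594) → (85.901,60.184) → (100.370,59.026) (closed)

; LightBurn 1.7.01
; GRBL device profile, absolute coords
G21
G90
G0 X24.780 Y15.651
M4 S786
G1 X22.474 Y21.308 F1121
G1 X23.532 Y29.160
G1 X27.954 Y39.206
G1 X35.741 Y51.447
G1 X46.891 Y65.882
M5
G0 X20.877 Y84.276
M4 S243
G1 X78.528 Y84.276 F3086
G1 X78.528 Y40.188
G1 X20.877 Y40.188
G1 X20.877 Y84.276
M5
G0 X138.012 Y20.751
M4 S243
G1 X109.304 Y23.476 F3086
G1 X103.024 Y51.620
G1 X127.851 Y66.290
G1 X149.474 Y47.212
G1 X138.012 Y20.751
M5
G0 X100.370 Y59.026
M4 S243
G1 X108.487 Y46.991 F3086
G1 X104.138 Y33.142
G1 X90.598 Y27.907
G1 X78.064 Y35.229
G1 X75.973 Y49.594
G1 X85.901 Y60.184
G1 X100.370 Y59.026
M5
G0 X0.000 Y0.000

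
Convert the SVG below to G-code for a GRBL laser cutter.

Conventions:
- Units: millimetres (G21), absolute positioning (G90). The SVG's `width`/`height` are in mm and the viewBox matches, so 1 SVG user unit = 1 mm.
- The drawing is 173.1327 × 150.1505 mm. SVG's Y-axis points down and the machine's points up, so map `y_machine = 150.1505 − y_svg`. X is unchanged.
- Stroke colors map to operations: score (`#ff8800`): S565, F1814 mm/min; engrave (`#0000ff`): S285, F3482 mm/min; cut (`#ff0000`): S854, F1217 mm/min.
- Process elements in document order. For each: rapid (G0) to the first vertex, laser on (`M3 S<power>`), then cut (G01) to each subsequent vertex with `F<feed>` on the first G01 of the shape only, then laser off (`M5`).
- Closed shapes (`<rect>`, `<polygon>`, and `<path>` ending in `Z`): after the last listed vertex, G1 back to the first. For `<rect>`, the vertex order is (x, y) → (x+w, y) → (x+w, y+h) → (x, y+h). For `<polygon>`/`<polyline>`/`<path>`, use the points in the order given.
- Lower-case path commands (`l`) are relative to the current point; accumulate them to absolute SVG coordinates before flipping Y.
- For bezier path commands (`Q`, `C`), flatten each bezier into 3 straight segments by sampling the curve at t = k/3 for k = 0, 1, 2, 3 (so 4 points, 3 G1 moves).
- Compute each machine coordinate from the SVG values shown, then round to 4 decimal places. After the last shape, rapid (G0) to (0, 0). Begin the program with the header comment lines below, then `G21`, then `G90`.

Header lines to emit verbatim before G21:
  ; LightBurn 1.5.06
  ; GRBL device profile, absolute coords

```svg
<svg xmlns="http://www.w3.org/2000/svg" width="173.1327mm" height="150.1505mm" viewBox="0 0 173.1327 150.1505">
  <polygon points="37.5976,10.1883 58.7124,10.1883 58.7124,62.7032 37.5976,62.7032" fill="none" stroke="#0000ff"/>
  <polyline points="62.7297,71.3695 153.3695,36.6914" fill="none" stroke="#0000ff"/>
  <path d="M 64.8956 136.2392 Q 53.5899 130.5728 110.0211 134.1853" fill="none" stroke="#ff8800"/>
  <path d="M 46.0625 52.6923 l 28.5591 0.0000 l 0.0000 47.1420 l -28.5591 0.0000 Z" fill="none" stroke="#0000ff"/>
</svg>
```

; LightBurn 1.5.06
; GRBL device profile, absolute coords
G21
G90
G0 X37.5976 Y139.9622
M3 S285
G01 X58.7124 Y139.9622 F3482
G01 X58.7124 Y87.4473
G01 X37.5976 Y87.4473
G01 X37.5976 Y139.9622
M5
G0 X62.7297 Y78.7810
M3 S285
G01 X153.3695 Y113.4591 F3482
M5
G0 X64.8956 Y13.9113
M3 S565
G01 X64.8848 Y16.6579 F1814
G01 X79.9266 Y17.3425
G01 X110.0211 Y15.9652
M5
G0 X46.0625 Y97.4582
M3 S285
G01 X74.6216 Y97.4582 F3482
G01 X74.6216 Y50.3162
G01 X46.0625 Y50.3162
G01 X46.0625 Y97.4582
M5
G0 X0.0000 Y0.0000

1 u = 1 mm; y_m = 150.1505 − y.

[1] `<polygon>` rectangle, #0000ff→engrave S285 F3482: (37.5976,139.9622) → (58.7124,139.9622) → (58.7124,87.4473) → (37.5976,87.4473) → (37.5976,139.9622) (closed)

[2] `<polyline>` line segment, #0000ff→engrave S285 F3482: (62.7297,78.7810) → (153.3695,113.4591)

[3] `<path>` quadratic bezier, #ff8800→score S565 F1814: (64.8956,13.9113) → (64.8848,16.6579) → (79.9266,17.3425) → (110.0211,15.9652)

[4] `<path>` rectangle, #0000ff→engrave S285 F3482: (46.0625,97.4582) → (74.6216,97.4582) → (74.6216,50.3162) → (46.0625,50.3162) → (46.0625,97.4582) (closed)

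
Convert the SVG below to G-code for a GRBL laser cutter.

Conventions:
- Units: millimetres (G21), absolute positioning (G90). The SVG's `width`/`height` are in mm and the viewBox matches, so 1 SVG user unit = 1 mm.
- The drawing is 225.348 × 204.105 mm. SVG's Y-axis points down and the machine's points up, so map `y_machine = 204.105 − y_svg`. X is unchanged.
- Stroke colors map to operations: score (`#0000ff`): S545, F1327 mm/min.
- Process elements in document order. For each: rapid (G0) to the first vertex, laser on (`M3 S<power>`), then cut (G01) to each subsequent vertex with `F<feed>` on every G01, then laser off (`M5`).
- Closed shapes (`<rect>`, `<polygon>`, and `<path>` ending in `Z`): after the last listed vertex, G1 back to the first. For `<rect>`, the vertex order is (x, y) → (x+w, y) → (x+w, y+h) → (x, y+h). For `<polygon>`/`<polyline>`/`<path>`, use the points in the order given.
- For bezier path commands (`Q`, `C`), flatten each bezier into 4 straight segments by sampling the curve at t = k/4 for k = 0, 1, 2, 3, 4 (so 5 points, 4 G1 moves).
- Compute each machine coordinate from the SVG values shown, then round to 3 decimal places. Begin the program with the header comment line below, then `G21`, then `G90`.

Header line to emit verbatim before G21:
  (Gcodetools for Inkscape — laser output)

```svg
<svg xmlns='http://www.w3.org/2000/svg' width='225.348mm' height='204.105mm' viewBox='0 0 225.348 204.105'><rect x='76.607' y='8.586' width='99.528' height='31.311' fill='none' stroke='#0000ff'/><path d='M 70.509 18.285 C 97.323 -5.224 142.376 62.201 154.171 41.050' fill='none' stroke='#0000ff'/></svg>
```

viewBox `0 0 225.348 204.105` with mm width/height → 1 unit = 1 mm. Flip: y_m = 204.105 − y_svg.

**Shape 1** — `<rect>` rectangle, stroke `#0000ff` → score (S545, F1327). Machine vertices: (76.607,195.519) → (176.135,195.519) → (176.135,164.208) → (76.607,164.208) → (76.607,195.519). Closed: final G1 returns to the first vertex.

**Shape 2** — `<path>` cubic bezier, stroke `#0000ff` → score (S545, F1327). Control points (SVG): P0=(70.509,18.285), P1=(97.323,-5.224), P2=(142.376,62.201), P3=(154.171,41.050); sampled at t=k/4. Machine vertices: (70.509,185.820) → (93.235,189.206) → (117.972,175.322) → (139.894,160.995) → (154.171,163.055). Open path.

(Gcodetools for Inkscape — laser output)
G21
G90
G0 X76.607 Y195.519
M3 S545
G01 X176.135 Y195.519 F1327
G01 X176.135 Y164.208 F1327
G01 X76.607 Y164.208 F1327
G01 X76.607 Y195.519 F1327
M5
G0 X70.509 Y185.820
M3 S545
G01 X93.235 Y189.206 F1327
G01 X117.972 Y175.322 F1327
G01 X139.894 Y160.995 F1327
G01 X154.171 Y163.055 F1327
M5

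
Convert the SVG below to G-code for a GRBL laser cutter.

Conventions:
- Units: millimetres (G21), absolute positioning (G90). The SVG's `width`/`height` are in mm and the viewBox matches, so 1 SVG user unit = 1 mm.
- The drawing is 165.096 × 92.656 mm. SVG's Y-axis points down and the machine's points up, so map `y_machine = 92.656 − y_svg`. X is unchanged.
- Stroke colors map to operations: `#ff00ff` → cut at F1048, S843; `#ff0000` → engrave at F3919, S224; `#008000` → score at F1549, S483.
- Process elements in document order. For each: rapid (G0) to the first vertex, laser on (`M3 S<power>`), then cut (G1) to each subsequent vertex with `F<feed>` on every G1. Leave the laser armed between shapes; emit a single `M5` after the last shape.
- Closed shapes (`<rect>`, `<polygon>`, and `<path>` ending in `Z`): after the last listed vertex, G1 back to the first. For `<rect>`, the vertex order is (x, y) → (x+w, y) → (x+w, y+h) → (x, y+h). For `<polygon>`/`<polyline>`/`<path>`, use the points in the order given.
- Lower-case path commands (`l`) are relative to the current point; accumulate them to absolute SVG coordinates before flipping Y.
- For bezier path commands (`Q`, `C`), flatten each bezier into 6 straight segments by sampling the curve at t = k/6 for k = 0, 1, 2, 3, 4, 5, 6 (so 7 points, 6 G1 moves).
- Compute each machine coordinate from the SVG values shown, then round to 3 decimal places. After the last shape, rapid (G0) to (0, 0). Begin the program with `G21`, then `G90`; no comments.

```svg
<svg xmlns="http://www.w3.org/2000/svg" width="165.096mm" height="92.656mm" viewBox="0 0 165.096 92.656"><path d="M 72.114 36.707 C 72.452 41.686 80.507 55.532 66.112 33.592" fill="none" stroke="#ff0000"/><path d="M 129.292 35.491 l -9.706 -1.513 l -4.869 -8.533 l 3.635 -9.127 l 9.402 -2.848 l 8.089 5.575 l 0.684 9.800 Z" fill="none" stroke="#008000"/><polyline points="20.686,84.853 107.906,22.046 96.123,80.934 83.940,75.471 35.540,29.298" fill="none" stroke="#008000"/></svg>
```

viewBox `0 0 165.096 92.656` with mm width/height → 1 unit = 1 mm. Flip: y_m = 92.656 − y_svg.

**Shape 1** — `<path>` cubic bezier, stroke `#ff0000` → engrave (S224, F3919). Control points (SVG): P0=(72.114,36.707), P1=(72.452,41.686), P2=(80.507,55.532), P3=(66.112,33.592); sampled at t=k/6. Machine vertices: (72.114,55.949) → (72.786,52.927) → (73.907,49.668) → (74.638,47.412) → (74.141,47.399) → (71.578,50.869) → (66.112,59.064). Open path.

**Shape 2** — `<path>` regular polygon, stroke `#008000` → score (S483, F1549). Machine vertices: (129.292,57.165) → (119.586,58.678) → (114.717,67.211) → (118.352,76.338) → (127.754,79.186) → (135.843,73.611) → (136.527,63.811) → (129.292,57.165). Closed: final G1 returns to the first vertex.

**Shape 3** — `<polyline>` open polyline, stroke `#008000` → score (S483, F1549). Machine vertices: (20.686,7.803) → (107.906,70.610) → (96.123,11.722) → (83.940,17.185) → (35.540,63.358). Open path.

G21
G90
G0 X72.114 Y55.949
M3 S224
G1 X72.786 Y52.927 F3919
G1 X73.907 Y49.668 F3919
G1 X74.638 Y47.412 F3919
G1 X74.141 Y47.399 F3919
G1 X71.578 Y50.869 F3919
G1 X66.112 Y59.064 F3919
G0 X129.292 Y57.165
M3 S483
G1 X119.586 Y58.678 F1549
G1 X114.717 Y67.211 F1549
G1 X118.352 Y76.338 F1549
G1 X127.754 Y79.186 F1549
G1 X135.843 Y73.611 F1549
G1 X136.527 Y63.811 F1549
G1 X129.292 Y57.165 F1549
G0 X20.686 Y7.803
M3 S483
G1 X107.906 Y70.610 F1549
G1 X96.123 Y11.722 F1549
G1 X83.940 Y17.185 F1549
G1 X35.540 Y63.358 F1549
M5
G0 X0.000 Y0.000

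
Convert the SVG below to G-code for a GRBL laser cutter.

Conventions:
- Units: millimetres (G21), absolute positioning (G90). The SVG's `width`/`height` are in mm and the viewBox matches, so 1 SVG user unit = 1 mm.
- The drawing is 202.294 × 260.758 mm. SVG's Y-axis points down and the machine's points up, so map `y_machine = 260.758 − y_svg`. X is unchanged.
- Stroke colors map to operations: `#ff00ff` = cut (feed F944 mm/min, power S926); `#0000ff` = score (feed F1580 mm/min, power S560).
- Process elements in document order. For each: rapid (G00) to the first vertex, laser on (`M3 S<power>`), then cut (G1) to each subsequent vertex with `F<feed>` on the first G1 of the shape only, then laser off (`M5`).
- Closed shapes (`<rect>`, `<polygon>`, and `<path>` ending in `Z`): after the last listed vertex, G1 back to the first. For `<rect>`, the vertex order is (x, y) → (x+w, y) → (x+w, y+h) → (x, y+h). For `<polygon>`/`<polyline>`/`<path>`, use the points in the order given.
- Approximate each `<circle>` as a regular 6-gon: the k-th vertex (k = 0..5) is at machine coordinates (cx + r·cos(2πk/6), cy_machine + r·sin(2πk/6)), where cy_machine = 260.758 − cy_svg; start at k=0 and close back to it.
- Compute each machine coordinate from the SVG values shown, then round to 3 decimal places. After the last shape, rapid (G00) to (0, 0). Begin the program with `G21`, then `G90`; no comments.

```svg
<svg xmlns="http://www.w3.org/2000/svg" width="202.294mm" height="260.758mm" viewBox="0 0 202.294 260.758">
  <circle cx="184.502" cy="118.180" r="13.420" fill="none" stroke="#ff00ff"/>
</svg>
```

viewBox `0 0 202.294 260.758` with mm width/height → 1 unit = 1 mm. Flip: y_m = 260.758 − y_svg.

**Shape 1** — `<circle>` circle, stroke `#ff00ff` → cut (S926, F944). Machine vertices: (197.922,142.578) → (191.212,154.200) → (177.792,154.200) → (171.082,142.578) → (177.792,130.956) → (191.212,130.956) → (197.922,142.578). Closed: final G1 returns to the first vertex.

G21
G90
G00 X197.922 Y142.578
M3 S926
G1 X191.212 Y154.200 F944
G1 X177.792 Y154.200
G1 X171.082 Y142.578
G1 X177.792 Y130.956
G1 X191.212 Y130.956
G1 X197.922 Y142.578
M5
G00 X0.000 Y0.000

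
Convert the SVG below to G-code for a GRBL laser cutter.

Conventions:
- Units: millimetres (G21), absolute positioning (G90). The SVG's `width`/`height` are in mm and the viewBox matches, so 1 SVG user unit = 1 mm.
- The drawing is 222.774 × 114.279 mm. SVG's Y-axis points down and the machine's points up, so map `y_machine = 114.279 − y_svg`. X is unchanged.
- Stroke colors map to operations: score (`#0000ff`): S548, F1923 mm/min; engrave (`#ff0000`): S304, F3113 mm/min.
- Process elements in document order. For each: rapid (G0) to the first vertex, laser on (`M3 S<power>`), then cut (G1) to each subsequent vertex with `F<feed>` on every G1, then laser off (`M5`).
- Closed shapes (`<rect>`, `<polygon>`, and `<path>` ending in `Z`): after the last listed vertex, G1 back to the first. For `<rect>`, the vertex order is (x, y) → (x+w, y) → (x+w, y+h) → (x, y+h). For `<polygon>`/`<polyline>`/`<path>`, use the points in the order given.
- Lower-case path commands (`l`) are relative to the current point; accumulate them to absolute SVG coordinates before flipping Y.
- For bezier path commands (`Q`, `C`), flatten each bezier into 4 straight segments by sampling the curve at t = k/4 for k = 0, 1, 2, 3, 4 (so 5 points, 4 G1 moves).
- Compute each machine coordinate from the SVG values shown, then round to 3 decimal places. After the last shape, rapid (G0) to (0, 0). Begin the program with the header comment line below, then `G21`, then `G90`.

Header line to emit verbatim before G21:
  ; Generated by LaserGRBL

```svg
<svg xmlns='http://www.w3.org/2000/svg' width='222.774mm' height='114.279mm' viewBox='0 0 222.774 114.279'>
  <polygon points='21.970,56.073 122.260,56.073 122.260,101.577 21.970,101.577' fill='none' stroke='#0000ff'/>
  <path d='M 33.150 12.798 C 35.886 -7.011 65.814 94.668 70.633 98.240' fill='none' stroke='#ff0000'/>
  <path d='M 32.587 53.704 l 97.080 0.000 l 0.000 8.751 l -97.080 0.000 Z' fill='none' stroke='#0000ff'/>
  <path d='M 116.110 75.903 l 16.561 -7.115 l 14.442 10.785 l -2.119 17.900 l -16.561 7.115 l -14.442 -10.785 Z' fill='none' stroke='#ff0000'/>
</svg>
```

; Generated by LaserGRBL
G21
G90
G0 X21.970 Y58.206
M3 S548
G1 X122.260 Y58.206 F1923
G1 X122.260 Y12.702 F1923
G1 X21.970 Y12.702 F1923
G1 X21.970 Y58.206 F1923
M5
G0 X33.150 Y101.481
M3 S304
G1 X39.483 Y96.990 F3113
G1 X51.110 Y67.528 F3113
G1 X63.128 Y33.682 F3113
G1 X70.633 Y16.039 F3113
M5
G0 X32.587 Y60.575
M3 S548
G1 X129.667 Y60.575 F1923
G1 X129.667 Y51.824 F1923
G1 X32.587 Y51.824 F1923
G1 X32.587 Y60.575 F1923
M5
G0 X116.110 Y38.376
M3 S304
G1 X132.671 Y45.491 F3113
G1 X147.113 Y34.706 F3113
G1 X144.994 Y16.806 F3113
G1 X128.433 Y9.691 F3113
G1 X113.991 Y20.476 F3113
G1 X116.110 Y38.376 F3113
M5
G0 X0.000 Y0.000

viewBox `0 0 222.774 114.279` with mm width/height → 1 unit = 1 mm. Flip: y_m = 114.279 − y_svg.

**Shape 1** — `<polygon>` rectangle, stroke `#0000ff` → score (S548, F1923). Machine vertices: (21.970,58.206) → (122.260,58.206) → (122.260,12.702) → (21.970,12.702) → (21.970,58.206). Closed: final G1 returns to the first vertex.

**Shape 2** — `<path>` cubic bezier, stroke `#ff0000` → engrave (S304, F3113). Control points (SVG): P0=(33.150,12.798), P1=(35.886,-7.011), P2=(65.814,94.668), P3=(70.633,98.240); sampled at t=k/4. Machine vertices: (33.150,101.481) → (39.483,96.990) → (51.110,67.528) → (63.128,33.682) → (70.633,16.039). Open path.

**Shape 3** — `<path>` rectangle, stroke `#0000ff` → score (S548, F1923). Machine vertices: (32.587,60.575) → (129.667,60.575) → (129.667,51.824) → (32.587,51.824) → (32.587,60.575). Closed: final G1 returns to the first vertex.

**Shape 4** — `<path>` regular polygon, stroke `#ff0000` → engrave (S304, F3113). Machine vertices: (116.110,38.376) → (132.671,45.491) → (147.113,34.706) → (144.994,16.806) → (128.433,9.691) → (113.991,20.476) → (116.110,38.376). Closed: final G1 returns to the first vertex.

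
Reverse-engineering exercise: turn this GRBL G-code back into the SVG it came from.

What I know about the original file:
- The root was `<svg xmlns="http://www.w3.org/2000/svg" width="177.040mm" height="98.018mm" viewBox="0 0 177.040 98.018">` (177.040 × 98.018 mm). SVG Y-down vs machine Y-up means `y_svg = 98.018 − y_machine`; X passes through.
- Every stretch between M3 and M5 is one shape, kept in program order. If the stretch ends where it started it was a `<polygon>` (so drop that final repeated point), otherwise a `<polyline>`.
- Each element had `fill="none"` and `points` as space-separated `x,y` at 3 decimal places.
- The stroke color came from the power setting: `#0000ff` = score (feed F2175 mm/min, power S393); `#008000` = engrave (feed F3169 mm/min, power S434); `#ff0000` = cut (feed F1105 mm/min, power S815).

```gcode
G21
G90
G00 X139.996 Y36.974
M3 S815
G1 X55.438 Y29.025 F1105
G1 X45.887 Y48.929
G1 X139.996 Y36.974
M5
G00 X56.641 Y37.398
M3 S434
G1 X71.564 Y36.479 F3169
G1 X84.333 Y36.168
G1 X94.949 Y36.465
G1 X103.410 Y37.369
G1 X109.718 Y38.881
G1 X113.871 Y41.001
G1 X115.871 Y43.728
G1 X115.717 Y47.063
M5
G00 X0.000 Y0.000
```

y_svg = 98.018 − y_m.

[1] S815→`#ff0000` (cut); closed run; points: 139.996,61.044 55.438,68.993 45.887,49.089

[2] S434→`#008000` (engrave); open run; points: 56.641,60.620 71.564,61.539 84.333,61.850 94.949,61.553 103.410,60.649 109.718,59.137 113.871,57.017 115.871,54.290 115.717,50.955

<svg xmlns="http://www.w3.org/2000/svg" width="177.040mm" height="98.018mm" viewBox="0 0 177.040 98.018">
  <polygon points="139.996,61.044 55.438,68.993 45.887,49.089" fill="none" stroke="#ff0000"/>
  <polyline points="56.641,60.620 71.564,61.539 84.333,61.850 94.949,61.553 103.410,60.649 109.718,59.137 113.871,57.017 115.871,54.290 115.717,50.955" fill="none" stroke="#008000"/>
</svg>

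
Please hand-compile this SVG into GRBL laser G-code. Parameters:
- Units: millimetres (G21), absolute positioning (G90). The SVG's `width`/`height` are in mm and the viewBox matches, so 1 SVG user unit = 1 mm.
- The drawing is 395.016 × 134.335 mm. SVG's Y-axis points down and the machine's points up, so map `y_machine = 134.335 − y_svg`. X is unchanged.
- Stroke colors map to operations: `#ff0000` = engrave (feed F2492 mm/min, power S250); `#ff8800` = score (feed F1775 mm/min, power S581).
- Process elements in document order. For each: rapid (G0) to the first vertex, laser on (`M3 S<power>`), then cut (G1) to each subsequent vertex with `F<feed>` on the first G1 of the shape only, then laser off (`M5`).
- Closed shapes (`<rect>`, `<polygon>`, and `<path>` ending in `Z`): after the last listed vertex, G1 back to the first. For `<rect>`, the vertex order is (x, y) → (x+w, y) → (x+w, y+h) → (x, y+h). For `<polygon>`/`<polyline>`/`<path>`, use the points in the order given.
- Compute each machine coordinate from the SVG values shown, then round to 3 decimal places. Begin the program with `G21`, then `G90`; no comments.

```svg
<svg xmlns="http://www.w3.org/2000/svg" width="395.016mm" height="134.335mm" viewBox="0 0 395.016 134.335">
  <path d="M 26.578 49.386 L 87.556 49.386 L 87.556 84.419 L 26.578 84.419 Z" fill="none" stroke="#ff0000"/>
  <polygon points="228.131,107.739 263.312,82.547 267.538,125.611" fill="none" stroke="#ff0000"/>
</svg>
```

viewBox `0 0 395.016 134.335` with mm width/height → 1 unit = 1 mm. Flip: y_m = 134.335 − y_svg.

**Shape 1** — `<path>` rectangle, stroke `#ff0000` → engrave (S250, F2492). Machine vertices: (26.578,84.949) → (87.556,84.949) → (87.556,49.916) → (26.578,49.916) → (26.578,84.949). Closed: final G1 returns to the first vertex.

**Shape 2** — `<polygon>` regular polygon, stroke `#ff0000` → engrave (S250, F2492). Machine vertices: (228.131,26.596) → (263.312,51.788) → (267.538,8.724) → (228.131,26.596). Closed: final G1 returns to the first vertex.

G21
G90
G0 X26.578 Y84.949
M3 S250
G1 X87.556 Y84.949 F2492
G1 X87.556 Y49.916
G1 X26.578 Y49.916
G1 X26.578 Y84.949
M5
G0 X228.131 Y26.596
M3 S250
G1 X263.312 Y51.788 F2492
G1 X267.538 Y8.724
G1 X228.131 Y26.596
M5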